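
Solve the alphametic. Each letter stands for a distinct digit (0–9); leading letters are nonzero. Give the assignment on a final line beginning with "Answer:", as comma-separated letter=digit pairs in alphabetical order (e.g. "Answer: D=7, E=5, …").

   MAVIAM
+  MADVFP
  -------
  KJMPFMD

Step 1. [col 1: M + P ≡ D (mod 10)] M=6 is one option consistent with column 1 (M + P ≡ D (mod 10), carry-in 0) — take it ⇒ M=6.
Step 2. [col 1: M + P ≡ D (mod 10)] several values work for P in column 1 (M + P ≡ D (mod 10), carry-in 0); try P=9 ⇒ P=9.
Step 3. [K] K is the leading digit of a 7-digit sum of two 6-digit numbers; the final carry is exactly 1. So K=1.
Step 4. [col 1: M + P ≡ D (mod 10)] column 1 reads M+P+carry(0)=D with M=6, P=9; with digits 1,6,9 already taken and all letters distinct, the only value for D is 5, so D=5.
Step 5. [col 2: A + F ≡ M (mod 10)] several values work for F in column 2 (A + F ≡ M (mod 10), carry-in 1); try F=7. So F=7.
Step 6. [col 2: A + F ≡ M (mod 10)] column 2 reads A+F+carry(1)=M with F=7, M=6; with digits 1,5,6,7,9 already taken and all letters distinct, the only value for A is 8. So A=8.
Step 7. [col 3: I + V ≡ F (mod 10)] column 3 (I + V ≡ F (mod 10), carry-in 1) doesn't pin I yet; pick I=2 and continue, so I=2.
Step 8. [col 3: I + V ≡ F (mod 10)] from column 3 (I=2, F=7, carry-in 1, digits 1,2,5,6,7,8,9 already taken and all letters distinct): V must equal 4. So V=4.
Step 9. [col 6: M + M ≡ J (mod 10)] from column 6 (M=6, carry-in 1, digits 1,2,4,5,6,7,8,9 already taken and all letters distinct): J must equal 3. So J=3.

Answer: A=8, D=5, F=7, I=2, J=3, K=1, M=6, P=9, V=4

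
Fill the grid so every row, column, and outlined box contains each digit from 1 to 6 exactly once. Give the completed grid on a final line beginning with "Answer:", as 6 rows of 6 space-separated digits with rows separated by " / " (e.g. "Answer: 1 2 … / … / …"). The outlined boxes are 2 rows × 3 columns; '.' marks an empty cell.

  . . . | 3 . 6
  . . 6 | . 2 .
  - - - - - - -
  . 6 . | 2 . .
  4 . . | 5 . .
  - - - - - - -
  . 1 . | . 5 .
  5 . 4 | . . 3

Step 1. [r4c6∈{1}] nothing but 1 survives at r4c6. So r4c6=1.
Step 2. [r6c2∈{2}] nothing but 2 survives at r6c2 ⇒ r6c2=2.
Step 3. [r4c2∈{3}] r4c2's peers cover all but 3 ⇒ r4c2=3.
Step 4. [r3c6∈{4}] r3c6 has the single candidate 4. So r3c6=4.
Step 5. [r3c1∈{1}] r3c1 is down to just 1, so r3c1=1.
Step 6. [r1c3∈{1,2,5}] r1c3 is the only open cell in col 3 admitting 1 ⇒ r1c3=1.
Step 7. [r5c1∈{3,6}] r5c1 is the only open cell in col 1 admitting 6 ⇒ r5c1=6.
Step 8. [r6c4∈{1,6}] in col 4, 6 fits only at r6c4. So r6c4=6.
Step 9. [r1c5∈{4}] nothing but 4 survives at r1c5. So r1c5=4.
Step 10. [r2c6∈{5}] r2c6 has the single candidate 5 ⇒ r2c6=5.
Step 11. [r5c4∈{4}] only 4 remains possible at r5c4 ⇒ r5c4=4.
Step 12. [r5c3∈{3}] r5c3 has the single candidate 3. So r5c3=3.
Step 13. [r1c2∈{5}] r1c2 is down to just 5. So r1c2=5.
Step 14. [r2c1∈{3}] r2c1's peers cover all but 3. So r2c1=3.
Step 15. [r3c5∈{3}] only 3 remains possible at r3c5, so r3c5=3.
Step 16. [r6c5∈{1}] r6c5 has the single candidate 1 ⇒ r6c5=1.
Step 17. [r4c5∈{6}] r4c5 is down to just 6. So r4c5=6.
Step 18. [r3c3∈{5}] nothing but 5 survives at r3c3 ⇒ r3c3=5.
Step 19. [r2c2∈{4}] r2c2's peers cover all but 4 ⇒ r2c2=4.
Step 20. [r5c6∈{2}] r5c6 has the single candidate 2, so r5c6=2.
Step 21. [r2c4∈{1}] r2c4 is down to just 1. So r2c4=1.
Step 22. [r1c1∈{2}] only 2 remains possible at r1c1, so r1c1=2.
Step 23. [r4c3∈{2}] nothing but 2 survives at r4c3, so r4c3=2.

Answer: 2 5 1 3 4 6 / 3 4 6 1 2 5 / 1 6 5 2 3 4 / 4 3 2 5 6 1 / 6 1 3 4 5 2 / 5 2 4 6 1 3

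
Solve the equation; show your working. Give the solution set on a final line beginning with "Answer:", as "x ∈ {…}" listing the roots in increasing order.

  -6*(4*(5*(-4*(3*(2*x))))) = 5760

Step 1. [-6*(4*(5*(-4*(3*(2*x))))) = 5760] LHS = -6·(…); ÷-6 both sides. So div: 4*(5*(-4*(3*(2*x)))) = -960.
Step 2. [4*(5*(-4*(3*(2*x)))) = -960] LHS = 4·(…); ÷4 both sides. So div: 5*(-4*(3*(2*x))) = -240.
Step 3. [5*(-4*(3*(2*x))) = -240] LHS = 5·(…); ÷5 both sides ⇒ div: -4*(3*(2*x)) = -48.
Step 4. [-4*(3*(2*x)) = -48] leading coefficient -4: divide by -4 ⇒ div: 3*(2*x) = 12.
Step 5. [3*(2*x) = 12] LHS = 3·(…); ÷3 both sides. So div: 2*x = 4.
Step 6. [2*x = 4] 2·(inner) — divide through by 2 ⇒ div: x = 2.

Answer: x ∈ {2}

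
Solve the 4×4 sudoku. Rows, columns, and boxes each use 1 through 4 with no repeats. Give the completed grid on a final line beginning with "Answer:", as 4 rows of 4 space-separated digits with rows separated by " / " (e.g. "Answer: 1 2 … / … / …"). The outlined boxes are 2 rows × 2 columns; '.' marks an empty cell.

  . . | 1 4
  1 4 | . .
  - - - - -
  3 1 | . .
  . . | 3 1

Step 1. [r4c2∈{2}] r4c2's peers cover all but 2, so r4c2=2.
Step 2. [r2c3∈{2}] nothing but 2 survives at r2c3, so r2c3=2.
Step 3. [r1c1∈{2}] only 2 remains possible at r1c1 ⇒ r1c1=2.
Step 4. [r3c4∈{2}] nothing but 2 survives at r3c4. So r3c4=2.
Step 5. [r3c3∈{4}] only 4 remains possible at r3c3. So r3c3=4.
Step 6. [r2c4∈{3}] nothing but 3 survives at r2c4, so r2c4=3.
Step 7. [r4c1∈{4}] r4c1 is down to just 4, so r4c1=4.
Step 8. [r1c2∈{3}] nothing but 3 survives at r1c2, so r1c2=3.

Answer: 2 3 1 4 / 1 4 2 3 / 3 1 4 2 / 4 2 3 1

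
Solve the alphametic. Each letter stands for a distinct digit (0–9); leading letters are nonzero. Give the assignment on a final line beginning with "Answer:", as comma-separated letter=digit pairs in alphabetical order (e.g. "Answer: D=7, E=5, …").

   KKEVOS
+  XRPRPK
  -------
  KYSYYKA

Step 1. [col 1: S + K ≡ A (mod 10)] column 1 (S + K ≡ A (mod 10), carry-in 0) doesn't pin K yet; pick K=1 and continue. So K=1.
Step 2. [col 1: S + K ≡ A (mod 10)] no forcing yet in column 1 (carry-in 0); A=5 is free and consistent — try it, so A=5.
Step 3. [col 1: S + K ≡ A (mod 10)] in column 1 we have S+K≡A with carry-in 0; given K=1, A=5 and digits 1,5 already taken and all letters distinct, that pins S to 4 ⇒ S=4.
Step 4. [col 2: O + P ≡ K (mod 10)] several values work for P in column 2 (O + P ≡ K (mod 10), carry-in 0); try P=3 ⇒ P=3.
Step 5. [col 2: O + P ≡ K (mod 10)] column 2: given P=3, K=1, carry-in 0, and digits 1,3,4,5 already taken and all letters distinct, O+P≡K (mod 10) forces O=8. So O=8.
Step 6. [col 3: V + R ≡ Y (mod 10)] column 3 (V + R ≡ Y (mod 10), carry-in 1) doesn't pin Y yet; pick Y=0 and continue ⇒ Y=0.
Step 7. [col 3: V + R ≡ Y (mod 10)] no forcing yet in column 3 (carry-in 1); R=2 is free and consistent — try it. So R=2.
Step 8. [col 3: V + R ≡ Y (mod 10)] in column 3 we have V+R≡Y with carry-in 1; given R=2, Y=0 and digits 0,1,2,3,4,5,8 already taken and all letters distinct, that pins V to 7. So V=7.
Step 9. [col 4: E + P ≡ Y (mod 10)] column 4: given P=3, Y=0, carry-in 1, and digits 0,1,2,3,4,5,7,8 already taken and all letters distinct, E+P≡Y (mod 10) forces E=6. So E=6.
Step 10. [col 6: K + X ≡ Y (mod 10)] column 6 reads K+X+carry(0)=Y with K=1, Y=0; with digits 0,1,2,3,4,5,6,7,8 already taken and all letters distinct, the only value for X is 9. So X=9.

Answer: A=5, E=6, K=1, O=8, P=3, R=2, S=4, V=7, X=9, Y=0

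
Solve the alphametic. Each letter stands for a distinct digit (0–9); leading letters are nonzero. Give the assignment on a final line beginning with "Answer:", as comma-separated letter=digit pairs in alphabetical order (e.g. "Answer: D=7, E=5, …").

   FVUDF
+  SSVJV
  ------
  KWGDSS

Step 1. [K] adding two 5-digit numbers gives at most 5+1 digits, and here it does — K is that final carry and must be 1, so K=1.
Step 2. [col 1: F + V ≡ S (mod 10)] column 1 (F + V ≡ S (mod 10), carry-in 0) doesn't pin S yet; pick S=7 and continue ⇒ S=7.
Step 3. [col 1: F + V ≡ S (mod 10)] no forcing yet in column 1 (carry-in 0); F=4 is free and consistent — try it, so F=4.
Step 4. [col 1: F + V ≡ S (mod 10)] from column 1 (F=4, S=7, carry-in 0, digits 1,4,7 already taken and all letters distinct): V must equal 3 ⇒ V=3.
Step 5. [col 2: D + J ≡ S (mod 10)] several values work for J in column 2 (D + J ≡ S (mod 10), carry-in 0); try J=8, so J=8.
Step 6. [col 2: D + J ≡ S (mod 10)] in column 2 we have D+J≡S with carry-in 0; given J=8, S=7 and digits 1,3,4,7,8 already taken and all letters distinct, that pins D to 9 ⇒ D=9.
Step 7. [col 3: U + V ≡ D (mod 10)] column 3: given V=3, D=9, carry-in 1, and digits 1,3,4,7,8,9 already taken and all letters distinct, U+V≡D (mod 10) forces U=5 ⇒ U=5.
Step 8. [col 4: V + S ≡ G (mod 10)] from column 4 (V=3, S=7, carry-in 0, digits 1,3,4,5,7,8,9 already taken and all letters distinct): G must equal 0 ⇒ G=0.
Step 9. [col 5: F + S ≡ W (mod 10)] column 5 reads F+S+carry(1)=W with F=4, S=7; with digits 0,1,3,4,5,7,8,9 already taken and all letters distinct, the only value for W is 2, so W=2.

Answer: D=9, F=4, G=0, J=8, K=1, S=7, U=5, V=3, W=2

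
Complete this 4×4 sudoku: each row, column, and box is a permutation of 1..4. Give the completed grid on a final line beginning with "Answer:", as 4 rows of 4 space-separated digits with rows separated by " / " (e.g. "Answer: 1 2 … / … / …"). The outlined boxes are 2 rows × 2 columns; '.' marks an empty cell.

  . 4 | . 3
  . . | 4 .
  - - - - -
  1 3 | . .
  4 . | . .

Step 1. [r3c3∈{2}] nothing but 2 survives at r3c3, so r3c3=2.
Step 2. [r2c4∈{1,2}] across col 4, 2 lands solely at r2c4, so r2c4=2.
Step 3. [r1c3∈{1}] nothing but 1 survives at r1c3. So r1c3=1.
Step 4. [r2c2∈{1}] r2c2 has the single candidate 1 ⇒ r2c2=1.
Step 5. [r2c1∈{3}] r2c1 has the single candidate 3. So r2c1=3.
Step 6. [r1c1∈{2}] r1c1 is down to just 2, so r1c1=2.
Step 7. [r4c2∈{2}] r4c2 is down to just 2 ⇒ r4c2=2.
Step 8. [r3c4∈{4}] r3c4 is down to just 4. So r3c4=4.
Step 9. [r4c3∈{3}] nothing but 3 survives at r4c3. So r4c3=3.
Step 10. [r4c4∈{1}] only 1 remains possible at r4c4. So r4c4=1.

Answer: 2 4 1 3 / 3 1 4 2 / 1 3 2 4 / 4 2 3 1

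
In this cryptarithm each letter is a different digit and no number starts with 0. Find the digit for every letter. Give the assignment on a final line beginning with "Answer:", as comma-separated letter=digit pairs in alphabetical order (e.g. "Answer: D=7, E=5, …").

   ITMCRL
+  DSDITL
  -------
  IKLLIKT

Step 1. [I] I is the leading digit of a 7-digit sum of two 6-digit numbers; the final carry is exactly 1. So I=1.
Step 2. [col 1: L + L ≡ T (mod 10)] no forcing yet in column 1 (carry-in 0); L=2 is free and consistent — try it. So L=2.
Step 3. [col 1: L + L ≡ T (mod 10)] from column 1 (L=2, carry-in 0, digits 1,2 already taken and all letters distinct): T must equal 4, so T=4.
Step 4. [col 2: R + T ≡ K (mod 10)] several values work for K in column 2 (R + T ≡ K (mod 10), carry-in 0); try K=0, so K=0.
Step 5. [col 2: R + T ≡ K (mod 10)] column 2: given T=4, K=0, carry-in 0, and digits 0,1,2,4 already taken and all letters distinct, R+T≡K (mod 10) forces R=6, so R=6.
Step 6. [col 3: C + I ≡ I (mod 10)] column 3 reads C+I+carry(1)=I with I=1; with digits 0,1,2,4,6 already taken and all letters distinct, the only value for C is 9, so C=9.
Step 7. [col 4: M + D ≡ L (mod 10)] no forcing yet in column 4 (carry-in 1); D=8 is free and consistent — try it, so D=8.
Step 8. [col 4: M + D ≡ L (mod 10)] in column 4 we have M+D≡L with carry-in 1; given D=8, L=2 and digits 0,1,2,4,6,8,9 already taken and all letters distinct, that pins M to 3, so M=3.
Step 9. [col 5: T + S ≡ L (mod 10)] in column 5 we have T+S≡L with carry-in 1; given T=4, L=2 and digits 0,1,2,3,4,6,8,9 already taken and all letters distinct, that pins S to 7. So S=7.

Answer: C=9, D=8, I=1, K=0, L=2, M=3, R=6, S=7, T=4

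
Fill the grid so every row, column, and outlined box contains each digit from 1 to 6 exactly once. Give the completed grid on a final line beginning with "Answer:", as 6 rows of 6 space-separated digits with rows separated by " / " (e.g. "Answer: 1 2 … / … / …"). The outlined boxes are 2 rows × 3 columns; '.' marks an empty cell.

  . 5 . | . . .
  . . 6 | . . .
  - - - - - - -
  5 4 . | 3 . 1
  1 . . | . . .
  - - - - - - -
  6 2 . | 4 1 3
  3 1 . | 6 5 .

Step 1. [r1c3∈{1,2,3,4}] across col 3, 1 lands solely at r1c3, so r1c3=1.
Step 2. [r1c4∈{2}] only 2 remains possible at r1c4. So r1c4=2.
Step 3. [r3c5∈{2,6}] row 3 places 6 nowhere but r3c5. So r3c5=6.
Step 4. [r1c1∈{4}] only 4 remains possible at r1c1 ⇒ r1c1=4.
Step 5. [r4c5∈{2,4}] across col 5, 2 lands solely at r4c5, so r4c5=2.
Step 6. [r2c5∈{3,4}] across col 5, 4 lands solely at r2c5, so r2c5=4.
Step 7. [r2c6∈{5}] only 5 remains possible at r2c6, so r2c6=5.
Step 8. [r4c3∈{3}] r4c3 has the single candidate 3 ⇒ r4c3=3.
Step 9. [r6c3∈{4}] nothing but 4 survives at r6c3 ⇒ r6c3=4.
Step 10. [r1c6∈{6}] only 6 remains possible at r1c6. So r1c6=6.
Step 11. [r2c2∈{3}] r2c2's peers cover all but 3, so r2c2=3.
Step 12. [r2c4∈{1}] only 1 remains possible at r2c4. So r2c4=1.
Step 13. [r6c6∈{2}] r6c6 has the single candidate 2, so r6c6=2.
Step 14. [r2c1∈{2}] nothing but 2 survives at r2c1 ⇒ r2c1=2.
Step 15. [r1c5∈{3}] r1c5's peers cover all but 3. So r1c5=3.
Step 16. [r5c3∈{5}] r5c3 is down to just 5, so r5c3=5.
Step 17. [r4c2∈{6}] r4c2's peers cover all but 6, so r4c2=6.
Step 18. [r3c3∈{2}] only 2 remains possible at r3c3. So r3c3=2.
Step 19. [r4c6∈{4}] r4c6's peers cover all but 4 ⇒ r4c6=4.
Step 20. [r4c4∈{5}] nothing but 5 survives at r4c4 ⇒ r4c4=5.

Answer: 4 5 1 2 3 6 / 2 3 6 1 4 5 / 5 4 2 3 6 1 / 1 6 3 5 2 4 / 6 2 5 4 1 3 / 3 1 4 6 5 2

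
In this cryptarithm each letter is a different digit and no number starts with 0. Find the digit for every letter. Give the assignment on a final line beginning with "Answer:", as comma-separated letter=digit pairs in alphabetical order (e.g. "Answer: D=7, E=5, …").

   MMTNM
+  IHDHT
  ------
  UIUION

Step 1. [col 1: M + T ≡ N (mod 10)] column 1 (M + T ≡ N (mod 10), carry-in 0) doesn't pin N yet; pick N=4 and continue ⇒ N=4.
Step 2. [col 1: M + T ≡ N (mod 10)] column 1 (M + T ≡ N (mod 10), carry-in 0) doesn't pin M yet; pick M=9 and continue, so M=9.
Step 3. [col 1: M + T ≡ N (mod 10)] from column 1 (M=9, N=4, carry-in 0, digits 4,9 already taken and all letters distinct): T must equal 5, so T=5.
Step 4. [U] U is the leading digit of a 6-digit sum of two 5-digit numbers; the final carry is exactly 1. So U=1.
Step 5. [col 2: N + H ≡ O (mod 10)] H=2 is one option consistent with column 2 (N + H ≡ O (mod 10), carry-in 1) — take it, so H=2.
Step 6. [col 2: N + H ≡ O (mod 10)] from column 2 (N=4, H=2, carry-in 1, digits 1,2,4,5,9 already taken and all letters distinct): O must equal 7, so O=7.
Step 7. [col 3: T + D ≡ I (mod 10)] several values work for D in column 3 (T + D ≡ I (mod 10), carry-in 0); try D=3, so D=3.
Step 8. [col 3: T + D ≡ I (mod 10)] column 3 reads T+D+carry(0)=I with T=5, D=3; with digits 1,2,3,4,5,7,9 already taken and all letters distinct, the only value for I is 8 ⇒ I=8.

Answer: D=3, H=2, I=8, M=9, N=4, O=7, T=5, U=1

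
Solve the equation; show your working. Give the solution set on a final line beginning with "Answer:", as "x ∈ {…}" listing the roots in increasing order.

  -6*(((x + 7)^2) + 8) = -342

Step 1. [-6*(((x + 7)^2) + 8) = -342] leading coefficient -6: divide by -6. So div: ((x + 7)^2) + 8 = 57.
Step 2. [((x + 7)^2) + 8 = 57] +8 is outermost — subtract 8 both sides ⇒ sub: (x + 7)^2 = 49.
Step 3. [(x + 7)^2 = 49] 49 ≥ 0, LHS is (·)² — take ±√, so sqrt: x + 7 = 7 or -7.
Step 4. [x + 7 = 7 or -7] +7 is outermost — subtract 7 both sides, so sub: x = 0 or -14.

Answer: x ∈ {-14, 0}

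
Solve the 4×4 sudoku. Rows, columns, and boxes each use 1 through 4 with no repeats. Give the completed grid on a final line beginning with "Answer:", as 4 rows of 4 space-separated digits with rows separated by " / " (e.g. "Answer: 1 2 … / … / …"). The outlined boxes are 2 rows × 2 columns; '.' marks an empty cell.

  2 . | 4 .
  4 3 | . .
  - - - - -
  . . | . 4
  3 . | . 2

Step 1. [r3c1∈{1}] only 1 remains possible at r3c1 ⇒ r3c1=1.
Step 2. [r2c4∈{1}] nothing but 1 survives at r2c4, so r2c4=1.
Step 3. [r3c2∈{2}] r3c2's peers cover all but 2. So r3c2=2.
Step 4. [r2c3∈{2}] nothing but 2 survives at r2c3, so r2c3=2.
Step 5. [r4c2∈{4}] r4c2's peers cover all but 4. So r4c2=4.
Step 6. [r1c4∈{3}] only 3 remains possible at r1c4, so r1c4=3.
Step 7. [r1c2∈{1}] r1c2 is down to just 1. So r1c2=1.
Step 8. [r3c3∈{3}] nothing but 3 survives at r3c3. So r3c3=3.
Step 9. [r4c3∈{1}] r4c3 has the single candidate 1 ⇒ r4c3=1.

Answer: 2 1 4 3 / 4 3 2 1 / 1 2 3 4 / 3 4 1 2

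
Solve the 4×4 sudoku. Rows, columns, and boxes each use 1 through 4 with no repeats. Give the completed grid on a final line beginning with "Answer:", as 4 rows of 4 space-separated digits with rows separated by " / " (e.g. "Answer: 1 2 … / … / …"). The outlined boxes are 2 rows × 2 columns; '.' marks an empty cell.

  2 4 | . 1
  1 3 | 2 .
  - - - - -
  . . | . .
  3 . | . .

Step 1. [r3c4∈{2,3,4}] 3 has one home in col 4: r3c4, so r3c4=3.
Step 2. [r3c2∈{1,2}] row 3 places 2 nowhere but r3c2. So r3c2=2.
Step 3. [r3c3∈{1,4}] 1 has one home in row 3: r3c3 ⇒ r3c3=1.
Step 4. [r2c4∈{4}] only 4 remains possible at r2c4. So r2c4=4.
Step 5. [r4c2∈{1}] only 1 remains possible at r4c2, so r4c2=1.
Step 6. [r1c3∈{3}] r1c3 has the single candidate 3, so r1c3=3.
Step 7. [r4c3∈{4}] r4c3 has the single candidate 4. So r4c3=4.
Step 8. [r4c4∈{2}] nothing but 2 survives at r4c4 ⇒ r4c4=2.
Step 9. [r3c1∈{4}] r3c1 is down to just 4, so r3c1=4.

Answer: 2 4 3 1 / 1 3 2 4 / 4 2 1 3 / 3 1 4 2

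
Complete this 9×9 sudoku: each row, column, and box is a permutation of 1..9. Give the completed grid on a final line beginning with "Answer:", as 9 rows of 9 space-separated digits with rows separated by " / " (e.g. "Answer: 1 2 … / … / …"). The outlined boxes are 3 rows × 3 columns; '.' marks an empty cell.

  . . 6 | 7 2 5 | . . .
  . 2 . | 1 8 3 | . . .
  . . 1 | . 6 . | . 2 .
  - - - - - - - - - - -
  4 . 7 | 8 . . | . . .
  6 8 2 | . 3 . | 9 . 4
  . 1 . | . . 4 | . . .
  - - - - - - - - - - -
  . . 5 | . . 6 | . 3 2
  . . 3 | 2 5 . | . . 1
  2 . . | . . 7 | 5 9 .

Step 1. [r5c8∈{1,5,7}] row 5 places 7 nowhere but r5c8 ⇒ r5c8=7.
Step 2. [r3c6∈{9}] nothing but 9 survives at r3c6, so r3c6=9.
Step 3. [r6c3∈{9}] r6c3 is down to just 9, so r6c3=9.
Step 4. [r2c3∈{4}] only 4 remains possible at r2c3 ⇒ r2c3=4.
Step 5. [r7c1∈{1,7,8,9}] across col 1, 1 lands solely at r7c1. So r7c1=1.
Step 6. [r7c7∈{4,7,8}] in row 7, 8 fits only at r7c7. So r7c7=8.
Step 7. [r8c7∈{4,6,7}] across box 9, 7 lands solely at r8c7, so r8c7=7.
Step 8. [r9c9∈{6}] r9c9 has the single candidate 6, so r9c9=6.
Step 9. [r9c2∈{4}] r9c2's peers cover all but 4 ⇒ r9c2=4.
Step 10. [r6c4∈{5,6}] col 4 places 6 nowhere but r6c4, so r6c4=6.
Step 11. [r7c4∈{4,9}] r7c4 is the only open cell in col 4 admitting 9. So r7c4=9.
Step 12. [r2c7∈{6}] r2c7 has the single candidate 6, so r2c7=6.
Step 13. [r2c8∈{5}] r2c8 is down to just 5 ⇒ r2c8=5.
Step 14. [r4c6∈{1,2}] r4c6 is the only open cell in col 6 admitting 2, so r4c6=2.
Step 15. [r6c8∈{8}] r6c8's peers cover all but 8. So r6c8=8.
Step 16. [r4c5∈{1,9}] across row 4, 9 lands solely at r4c5. So r4c5=9.
Step 17. [r8c2∈{6,9}] in row 8, 6 fits only at r8c2. So r8c2=6.
Step 18. [r1c2∈{3,9}] in col 2, 9 fits only at r1c2. So r1c2=9.
Step 19. [r2c1∈{7}] nothing but 7 survives at r2c1. So r2c1=7.
Step 20. [r3c9∈{3,7,8}] across row 3, 7 lands solely at r3c9, so r3c9=7.
Step 21. [r3c1∈{3,5,8}] 8 has one home in row 3: r3c1 ⇒ r3c1=8.
Step 22. [r1c1∈{3}] nothing but 3 survives at r1c1, so r1c1=3.
Step 23. [r4c2∈{3,5}] col 2 places 3 nowhere but r4c2 ⇒ r4c2=3.
Step 24. [r4c7∈{1}] nothing but 1 survives at r4c7 ⇒ r4c7=1.
Step 25. [r3c7∈{3,4}] 3 has one home in row 3: r3c7 ⇒ r3c7=3.
Step 26. [r8c8∈{4}] r8c8 has the single candidate 4. So r8c8=4.
Step 27. [r6c1∈{5}] nothing but 5 survives at r6c1. So r6c1=5.
Step 28. [r1c9∈{8}] r1c9's peers cover all but 8 ⇒ r1c9=8.
Step 29. [r6c7∈{2}] r6c7's peers cover all but 2. So r6c7=2.
Step 30. [r7c5∈{4}] only 4 remains possible at r7c5. So r7c5=4.
Step 31. [r8c6∈{8}] r8c6 is down to just 8. So r8c6=8.
Step 32. [r4c8∈{6}] nothing but 6 survives at r4c8 ⇒ r4c8=6.
Step 33. [r5c6∈{1}] nothing but 1 survives at r5c6 ⇒ r5c6=1.
Step 34. [r9c3∈{8}] r9c3 has the single candidate 8 ⇒ r9c3=8.
Step 35. [r6c9∈{3}] only 3 remains possible at r6c9 ⇒ r6c9=3.
Step 36. [r1c7∈{4}] nothing but 4 survives at r1c7, so r1c7=4.
Step 37. [r7c2∈{7}] r7c2's peers cover all but 7 ⇒ r7c2=7.
Step 38. [r3c4∈{4}] r3c4 has the single candidate 4 ⇒ r3c4=4.
Step 39. [r8c1∈{9}] nothing but 9 survives at r8c1, so r8c1=9.
Step 40. [r9c5∈{1}] nothing but 1 survives at r9c5, so r9c5=1.
Step 41. [r3c2∈{5}] nothing but 5 survives at r3c2, so r3c2=5.
Step 42. [r5c4∈{5}] r5c4 has the single candidate 5, so r5c4=5.
Step 43. [r1c8∈{1}] r1c8 is down to just 1 ⇒ r1c8=1.
Step 44. [r9c4∈{3}] r9c4 is down to just 3 ⇒ r9c4=3.
Step 45. [r2c9∈{9}] r2c9's peers cover all but 9. So r2c9=9.
Step 46. [r6c5∈{7}] nothing but 7 survives at r6c5. So r6c5=7.
Step 47. [r4c9∈{5}] nothing but 5 survives at r4c9, so r4c9=5.

Answer: 3 9 6 7 2 5 4 1 8 / 7 2 4 1 8 3 6 5 9 / 8 5 1 4 6 9 3 2 7 / 4 3 7 8 9 2 1 6 5 / 6 8 2 5 3 1 9 7 4 / 5 1 9 6 7 4 2 8 3 / 1 7 5 9 4 6 8 3 2 / 9 6 3 2 5 8 7 4 1 / 2 4 8 3 1 7 5 9 6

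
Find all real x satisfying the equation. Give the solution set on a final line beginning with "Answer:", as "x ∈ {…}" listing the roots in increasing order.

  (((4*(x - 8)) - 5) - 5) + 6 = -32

Step 1. [(((4*(x - 8)) - 5) - 5) + 6 = -32] peel the +6: subtract 6 from each side ⇒ sub: ((4*(x - 8)) - 5) - 5 = -38.
Step 2. [((4*(x - 8)) - 5) - 5 = -38] 5 comes off first (add 5) ⇒ sub: (4*(x - 8)) - 5 = -33.
Step 3. [(4*(x - 8)) - 5 = -33] -5 is outermost — add 5 both sides. So sub: 4*(x - 8) = -28.
Step 4. [4*(x - 8) = -28] divide by the outer 4, so div: x - 8 = -7.
Step 5. [x - 8 = -7] peel the -8: add 8 from each side. So sub: x = 1.

Answer: x ∈ {1}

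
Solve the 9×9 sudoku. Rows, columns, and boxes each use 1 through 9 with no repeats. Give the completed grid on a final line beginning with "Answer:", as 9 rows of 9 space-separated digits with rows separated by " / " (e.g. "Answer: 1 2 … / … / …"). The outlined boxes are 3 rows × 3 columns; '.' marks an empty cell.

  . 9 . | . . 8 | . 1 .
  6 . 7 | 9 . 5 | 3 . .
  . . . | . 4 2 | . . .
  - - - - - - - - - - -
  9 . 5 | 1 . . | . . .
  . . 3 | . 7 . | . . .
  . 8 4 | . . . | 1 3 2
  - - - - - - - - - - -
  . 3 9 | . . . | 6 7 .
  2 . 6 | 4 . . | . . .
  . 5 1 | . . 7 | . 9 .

Step 1. [r2c2∈{1,2,4}] col 2 places 4 nowhere but r2c2. So r2c2=4.
Step 2. [r2c9∈{8}] r2c9 has the single candidate 8, so r2c9=8.
Step 3. [r9c7∈{2,4,8}] across box 9, 2 lands solely at r9c7 ⇒ r9c7=2.
Step 4. [r7c6∈{1}] r7c6 has the single candidate 1, so r7c6=1.
Step 5. [r3c2∈{1}] nothing but 1 survives at r3c2, so r3c2=1.
Step 6. [r8c9∈{1,3,5}] in row 8, 1 fits only at r8c9 ⇒ r8c9=1.
Step 7. [r9c9∈{3,4}] r9c9 is the only open cell in col 9 admitting 3 ⇒ r9c9=3.
Step 8. [r7c9∈{4,5}] 4 has one home in box 9: r7c9, so r7c9=4.
Step 9. [r1c7∈{4,5,7}] across row 1, 4 lands solely at r1c7, so r1c7=4.
Step 10. [r7c1∈{8}] nothing but 8 survives at r7c1, so r7c1=8.
Step 11. [r6c5∈{5,6,9}] along col 6, every 6-candidate lies inside box 5 ⇒ r6c5≠6.
Step 12. [r8c5∈{3,5,8,9}] the pair r8c7,r8c8 in row 8 locks {5,8} between them. So r8c5≠8.
Step 13. [r6c4∈{5,6}] along col 6, every 6-candidate lies inside box 5. So r6c4≠6.
Step 14. [r6c6∈{6,9}] 6 has one home in row 6: r6c6 ⇒ r6c6=6.
Step 15. [r6c5∈{5,9}] in row 6, 9 fits only at r6c5 ⇒ r6c5=9.
Step 16. [r6c4∈{5}] r6c4 has the single candidate 5. So r6c4=5.
Step 17. [r5c6∈{4}] nothing but 4 survives at r5c6. So r5c6=4.
Step 18. [r4c6∈{3}] only 3 remains possible at r4c6, so r4c6=3.
Step 19. [r7c4∈{2}] only 2 remains possible at r7c4 ⇒ r7c4=2.
Step 20. [r5c4∈{8}] r5c4 has the single candidate 8, so r5c4=8.
Step 21. [r9c4∈{6}] r9c4 has the single candidate 6. So r9c4=6.
Step 22. [r8c5∈{3,5}] in row 8, 3 fits only at r8c5 ⇒ r8c5=3.
Step 23. [r5c2∈{2,6}] across row 5, 2 lands solely at r5c2 ⇒ r5c2=2.
Step 24. [r4c2∈{6,7}] 6 has one home in col 2: r4c2. So r4c2=6.
Step 25. [r4c9∈{7}] r4c9's peers cover all but 7, so r4c9=7.
Step 26. [r3c7∈{5,7,9}] in col 7, 7 fits only at r3c7, so r3c7=7.
Step 27. [r3c9∈{5,6,9}] r3c9 is the only open cell in row 3 admitting 9, so r3c9=9.
Step 28. [r3c8∈{5,6}] across row 3, 6 lands solely at r3c8, so r3c8=6.
Step 29. [r5c8∈{5}] r5c8 is down to just 5, so r5c8=5.
Step 30. [r3c4∈{3}] r3c4's peers cover all but 3, so r3c4=3.
Step 31. [r4c7∈{8}] r4c7's peers cover all but 8, so r4c7=8.
Step 32. [r1c9∈{5}] only 5 remains possible at r1c9, so r1c9=5.
Step 33. [r1c4∈{7}] only 7 remains possible at r1c4. So r1c4=7.
Step 34. [r6c1∈{7}] nothing but 7 survives at r6c1, so r6c1=7.
Step 35. [r8c7∈{5}] only 5 remains possible at r8c7, so r8c7=5.
Step 36. [r3c3∈{8}] r3c3 is down to just 8, so r3c3=8.
Step 37. [r2c5∈{1}] nothing but 1 survives at r2c5 ⇒ r2c5=1.
Step 38. [r5c9∈{6}] r5c9's peers cover all but 6. So r5c9=6.
Step 39. [r5c7∈{9}] only 9 remains possible at r5c7 ⇒ r5c7=9.
Step 40. [r9c1∈{4}] r9c1 has the single candidate 4. So r9c1=4.
Step 41. [r3c1∈{5}] r3c1's peers cover all but 5 ⇒ r3c1=5.
Step 42. [r9c5∈{8}] only 8 remains possible at r9c5 ⇒ r9c5=8.
Step 43. [r4c5∈{2}] nothing but 2 survives at r4c5 ⇒ r4c5=2.
Step 44. [r4c8∈{4}] r4c8 is down to just 4, so r4c8=4.
Step 45. [r1c1∈{3}] only 3 remains possible at r1c1, so r1c1=3.
Step 46. [r5c1∈{1}] only 1 remains possible at r5c1 ⇒ r5c1=1.
Step 47. [r1c3∈{2}] r1c3 has the single candidate 2 ⇒ r1c3=2.
Step 48. [r1c5∈{6}] r1c5 has the single candidate 6. So r1c5=6.
Step 49. [r8c2∈{7}] r8c2's peers cover all but 7, so r8c2=7.
Step 50. [r2c8∈{2}] only 2 remains possible at r2c8 ⇒ r2c8=2.
Step 51. [r8c8∈{8}] r8c8's peers cover all but 8 ⇒ r8c8=8.
Step 52. [r8c6∈{9}] nothing but 9 survives at r8c6 ⇒ r8c6=9.
Step 53. [r7c5∈{5}] r7c5's peers cover all but 5, so r7c5=5.

Answer: 3 9 2 7 6 8 4 1 5 / 6 4 7 9 1 5 3 2 8 / 5 1 8 3 4 2 7 6 9 / 9 6 5 1 2 3 8 4 7 / 1 2 3 8 7 4 9 5 6 / 7 8 4 5 9 6 1 3 2 / 8 3 9 2 5 1 6 7 4 / 2 7 6 4 3 9 5 8 1 / 4 5 1 6 8 7 2 9 3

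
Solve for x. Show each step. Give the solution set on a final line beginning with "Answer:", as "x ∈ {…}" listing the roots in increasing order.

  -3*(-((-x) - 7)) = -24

Step 1. [-3*(-((-x) - 7)) = -24] divide by the outer -3 ⇒ div: -((-x) - 7) = 8.
Step 2. [-((-x) - 7) = 8] LHS negated; negate both sides. So neg: (-x) - 7 = -8.
Step 3. [(-x) - 7 = -8] 7 comes off first (add 7). So sub: -x = -1.
Step 4. [-x = -1] flip signs both sides, so neg: x = 1.

Answer: x ∈ {1}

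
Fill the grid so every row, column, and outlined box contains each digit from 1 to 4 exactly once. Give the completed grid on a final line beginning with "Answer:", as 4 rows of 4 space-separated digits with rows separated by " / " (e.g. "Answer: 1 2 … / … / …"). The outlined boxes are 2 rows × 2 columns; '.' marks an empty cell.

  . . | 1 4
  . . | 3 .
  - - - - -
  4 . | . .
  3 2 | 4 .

Step 1. [r2c4∈{2}] only 2 remains possible at r2c4 ⇒ r2c4=2.
Step 2. [r3c2∈{1}] only 1 remains possible at r3c2, so r3c2=1.
Step 3. [r1c1∈{2}] r1c1 is down to just 2, so r1c1=2.
Step 4. [r4c4∈{1}] r4c4 has the single candidate 1 ⇒ r4c4=1.
Step 5. [r2c1∈{1}] r2c1's peers cover all but 1. So r2c1=1.
Step 6. [r1c2∈{3}] r1c2's peers cover all but 3 ⇒ r1c2=3.
Step 7. [r3c4∈{3}] nothing but 3 survives at r3c4. So r3c4=3.
Step 8. [r3c3∈{2}] nothing but 2 survives at r3c3, so r3c3=2.
Step 9. [r2c2∈{4}] r2c2 has the single candidate 4. So r2c2=4.

Answer: 2 3 1 4 / 1 4 3 2 / 4 1 2 3 / 3 2 4 1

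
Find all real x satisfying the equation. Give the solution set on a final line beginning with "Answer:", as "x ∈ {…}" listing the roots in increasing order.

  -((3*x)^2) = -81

Step 1. [-((3*x)^2) = -81] LHS negated; negate both sides ⇒ neg: (3*x)^2 = 81.
Step 2. [(3*x)^2 = 81] √ both sides: 81 ≥ 0 gives two branches. So sqrt: 3*x = 9 or -9.
Step 3. [3*x = 9 or -9] leading coefficient 3: divide by 3, so div: x = 3 or -3.

Answer: x ∈ {-3, 3}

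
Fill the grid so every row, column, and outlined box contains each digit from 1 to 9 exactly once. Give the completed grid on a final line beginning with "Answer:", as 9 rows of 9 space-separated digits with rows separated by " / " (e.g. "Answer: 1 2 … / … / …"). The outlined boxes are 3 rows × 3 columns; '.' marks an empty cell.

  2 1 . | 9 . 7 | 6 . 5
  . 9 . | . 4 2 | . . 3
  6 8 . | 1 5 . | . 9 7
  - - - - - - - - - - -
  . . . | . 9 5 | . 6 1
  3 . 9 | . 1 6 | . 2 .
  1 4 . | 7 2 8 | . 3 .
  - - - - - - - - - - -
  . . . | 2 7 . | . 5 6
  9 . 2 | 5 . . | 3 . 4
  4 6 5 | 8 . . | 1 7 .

Step 1. [r2c7∈{8}] nothing but 8 survives at r2c7. So r2c7=8.
Step 2. [r3c6∈{3}] r3c6 is down to just 3, so r3c6=3.
Step 3. [r7c3∈{1,3,8}] 1 has one home in col 3: r7c3, so r7c3=1.
Step 4. [r7c7∈{9}] r7c7 is down to just 9, so r7c7=9.
Step 5. [r1c8∈{4}] r1c8 is down to just 4. So r1c8=4.
Step 6. [r5c2∈{5,7}] across col 2, 5 lands solely at r5c2, so r5c2=5.
Step 7. [r2c3∈{7}] only 7 remains possible at r2c3 ⇒ r2c3=7.
Step 8. [r4c1∈{7,8}] col 1 places 7 nowhere but r4c1 ⇒ r4c1=7.
Step 9. [r4c7∈{4}] nothing but 4 survives at r4c7. So r4c7=4.
Step 10. [r1c3∈{3}] r1c3's peers cover all but 3. So r1c3=3.
Step 11. [r3c7∈{2}] only 2 remains possible at r3c7. So r3c7=2.
Step 12. [r9c9∈{2}] r9c9 has the single candidate 2 ⇒ r9c9=2.
Step 13. [r8c6∈{1}] r8c6 has the single candidate 1, so r8c6=1.
Step 14. [r6c7∈{5}] r6c7 is down to just 5. So r6c7=5.
Step 15. [r7c6∈{4}] r7c6 is down to just 4, so r7c6=4.
Step 16. [r9c5∈{3}] r9c5 has the single candidate 3 ⇒ r9c5=3.
Step 17. [r5c4∈{4}] r5c4 is down to just 4. So r5c4=4.
Step 18. [r6c3∈{6}] r6c3's peers cover all but 6 ⇒ r6c3=6.
Step 19. [r1c5∈{8}] r1c5's peers cover all but 8. So r1c5=8.
Step 20. [r9c6∈{9}] r9c6 is down to just 9. So r9c6=9.
Step 21. [r2c8∈{1}] r2c8's peers cover all but 1, so r2c8=1.
Step 22. [r2c1∈{5}] r2c1's peers cover all but 5. So r2c1=5.
Step 23. [r8c2∈{7}] nothing but 7 survives at r8c2 ⇒ r8c2=7.
Step 24. [r3c3∈{4}] nothing but 4 survives at r3c3 ⇒ r3c3=4.
Step 25. [r7c2∈{3}] r7c2 has the single candidate 3, so r7c2=3.
Step 26. [r4c2∈{2}] r4c2 is down to just 2 ⇒ r4c2=2.
Step 27. [r2c4∈{6}] r2c4's peers cover all but 6. So r2c4=6.
Step 28. [r6c9∈{9}] only 9 remains possible at r6c9. So r6c9=9.
Step 29. [r7c1∈{8}] r7c1's peers cover all but 8 ⇒ r7c1=8.
Step 30. [r4c3∈{8}] only 8 remains possible at r4c3. So r4c3=8.
Step 31. [r4c4∈{3}] r4c4's peers cover all but 3 ⇒ r4c4=3.
Step 32. [r5c7∈{7}] r5c7 is down to just 7 ⇒ r5c7=7.
Step 33. [r5c9∈{8}] r5c9 is down to just 8. So r5c9=8.
Step 34. [r8c8∈{8}] r8c8 has the single candidate 8, so r8c8=8.
Step 35. [r8c5∈{6}] only 6 remains possible at r8c5, so r8c5=6.

Answer: 2 1 3 9 8 7 6 4 5 / 5 9 7 6 4 2 8 1 3 / 6 8 4 1 5 3 2 9 7 / 7 2 8 3 9 5 4 6 1 / 3 5 9 4 1 6 7 2 8 / 1 4 6 7 2 8 5 3 9 / 8 3 1 2 7 4 9 5 6 / 9 7 2 5 6 1 3 8 4 / 4 6 5 8 3 9 1 7 2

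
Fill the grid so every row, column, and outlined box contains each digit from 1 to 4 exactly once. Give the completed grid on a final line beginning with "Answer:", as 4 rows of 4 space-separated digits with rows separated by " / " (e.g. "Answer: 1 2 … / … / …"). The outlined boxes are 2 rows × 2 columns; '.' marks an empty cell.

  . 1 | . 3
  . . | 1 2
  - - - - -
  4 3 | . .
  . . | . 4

Step 1. [r4c2∈{2}] nothing but 2 survives at r4c2, so r4c2=2.
Step 2. [r4c1∈{1}] r4c1's peers cover all but 1 ⇒ r4c1=1.
Step 3. [r2c1∈{3}] nothing but 3 survives at r2c1 ⇒ r2c1=3.
Step 4. [r3c3∈{2}] r3c3's peers cover all but 2 ⇒ r3c3=2.
Step 5. [r4c3∈{3}] r4c3 is down to just 3. So r4c3=3.
Step 6. [r1c3∈{4}] r1c3's peers cover all but 4. So r1c3=4.
Step 7. [r3c4∈{1}] r3c4 has the single candidate 1 ⇒ r3c4=1.
Step 8. [r1c1∈{2}] r1c1 is down to just 2. So r1c1=2.
Step 9. [r2c2∈{4}] r2c2 has the single candidate 4, so r2c2=4.

Answer: 2 1 4 3 / 3 4 1 2 / 4 3 2 1 / 1 2 3 4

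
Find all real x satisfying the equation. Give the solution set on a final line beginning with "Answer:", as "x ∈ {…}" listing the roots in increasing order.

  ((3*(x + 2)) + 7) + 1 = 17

Step 1. [((3*(x + 2)) + 7) + 1 = 17] the outer +1 inverts by subtracting 1 ⇒ sub: (3*(x + 2)) + 7 = 16.
Step 2. [(3*(x + 2)) + 7 = 16] the outer +7 inverts by subtracting 7. So sub: 3*(x + 2) = 9.
Step 3. [3*(x + 2) = 9] divide by the outer 3, so div: x + 2 = 3.
Step 4. [x + 2 = 3] the outer +2 inverts by subtracting 2. So sub: x = 1.

Answer: x ∈ {1}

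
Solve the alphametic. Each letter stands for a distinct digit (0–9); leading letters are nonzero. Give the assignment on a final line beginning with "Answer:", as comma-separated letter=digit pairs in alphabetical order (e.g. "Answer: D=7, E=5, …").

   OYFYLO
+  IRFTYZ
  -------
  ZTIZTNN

Step 1. [col 1: O + Z ≡ N (mod 10)] column 1 (O + Z ≡ N (mod 10), carry-in 0) doesn't pin O yet; pick O=4 and continue. So O=4.
Step 2. [col 1: O + Z ≡ N (mod 10)] no forcing yet in column 1 (carry-in 0); N=5 is free and consistent — try it, so N=5.
Step 3. [col 1: O + Z ≡ N (mod 10)] in column 1 we have O+Z≡N with carry-in 0; given O=4, N=5 and digits 4,5 already taken and all letters distinct, that pins Z to 1. So Z=1.
Step 4. [col 2: L + Y ≡ N (mod 10)] no forcing yet in column 2 (carry-in 0); Y=9 is free and consistent — try it, so Y=9.
Step 5. [col 2: L + Y ≡ N (mod 10)] in column 2 we have L+Y≡N with carry-in 0; given Y=9, N=5 and digits 1,4,5,9 already taken and all letters distinct, that pins L to 6. So L=6.
Step 6. [col 3: Y + T ≡ T (mod 10)] column 3 (Y + T ≡ T (mod 10), carry-in 1) doesn't pin T yet; pick T=2 and continue ⇒ T=2.
Step 7. [col 4: F + F ≡ Z (mod 10)] in column 4 we have F+F≡Z with carry-in 1; given Z=1 and digits 1,2,4,5,6,9 already taken and all letters distinct, that pins F to 0. So F=0.
Step 8. [col 5: Y + R ≡ I (mod 10)] column 5: given Y=9, carry-in 0, and digits 0,1,2,4,5,6,9 already taken and all letters distinct, Y+R≡I (mod 10) forces R=8. So R=8.
Step 9. [col 5: Y + R ≡ I (mod 10)] column 5: given Y=9, R=8, carry-in 0, and digits 0,1,2,4,5,6,8,9 already taken and all letters distinct, Y+R≡I (mod 10) forces I=7 ⇒ I=7.

Answer: F=0, I=7, L=6, N=5, O=4, R=8, T=2, Y=9, Z=1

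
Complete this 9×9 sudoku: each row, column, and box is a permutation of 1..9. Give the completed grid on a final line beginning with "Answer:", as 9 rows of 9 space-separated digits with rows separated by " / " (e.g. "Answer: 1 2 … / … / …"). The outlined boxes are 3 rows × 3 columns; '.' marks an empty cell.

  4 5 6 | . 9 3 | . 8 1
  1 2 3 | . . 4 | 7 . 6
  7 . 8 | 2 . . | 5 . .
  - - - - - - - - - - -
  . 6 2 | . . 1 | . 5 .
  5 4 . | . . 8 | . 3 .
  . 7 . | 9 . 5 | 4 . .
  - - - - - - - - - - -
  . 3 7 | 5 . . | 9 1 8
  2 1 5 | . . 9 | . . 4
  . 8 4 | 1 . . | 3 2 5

Step 1. [r8c7∈{6}] r8c7 is down to just 6 ⇒ r8c7=6.
Step 2. [r9c6∈{6,7}] col 6 places 7 nowhere but r9c6, so r9c6=7.
Step 3. [r9c5∈{6}] r9c5's peers cover all but 6. So r9c5=6.
Step 4. [r6c9∈{2}] r6c9's peers cover all but 2 ⇒ r6c9=2.
Step 5. [r6c5∈{3}] only 3 remains possible at r6c5 ⇒ r6c5=3.
Step 6. [r5c3∈{1,9}] col 3 places 9 nowhere but r5c3. So r5c3=9.
Step 7. [r5c9∈{7}] r5c9's peers cover all but 7, so r5c9=7.
Step 8. [r2c8∈{9}] r2c8's peers cover all but 9, so r2c8=9.
Step 9. [r8c5∈{8}] only 8 remains possible at r8c5. So r8c5=8.
Step 10. [r4c4∈{4,7}] across col 4, 4 lands solely at r4c4 ⇒ r4c4=4.
Step 11. [r5c5∈{2}] only 2 remains possible at r5c5, so r5c5=2.
Step 12. [r4c1∈{3,8}] 3 has one home in row 4: r4c1, so r4c1=3.
Step 13. [r7c1∈{6}] nothing but 6 survives at r7c1, so r7c1=6.
Step 14. [r8c4∈{3}] r8c4 has the single candidate 3. So r8c4=3.
Step 15. [r9c1∈{9}] r9c1 has the single candidate 9, so r9c1=9.
Step 16. [r4c5∈{7}] r4c5 is down to just 7, so r4c5=7.
Step 17. [r5c4∈{6}] r5c4's peers cover all but 6, so r5c4=6.
Step 18. [r7c5∈{4}] r7c5 has the single candidate 4. So r7c5=4.
Step 19. [r1c7∈{2}] r1c7's peers cover all but 2, so r1c7=2.
Step 20. [r2c5∈{5}] r2c5 has the single candidate 5 ⇒ r2c5=5.
Step 21. [r2c4∈{8}] r2c4 has the single candidate 8. So r2c4=8.
Step 22. [r8c8∈{7}] only 7 remains possible at r8c8, so r8c8=7.
Step 23. [r7c6∈{2}] only 2 remains possible at r7c6. So r7c6=2.
Step 24. [r3c8∈{4}] r3c8 has the single candidate 4 ⇒ r3c8=4.
Step 25. [r6c3∈{1}] nothing but 1 survives at r6c3 ⇒ r6c3=1.
Step 26. [r3c5∈{1}] nothing but 1 survives at r3c5, so r3c5=1.
Step 27. [r4c7∈{8}] r4c7 has the single candidate 8. So r4c7=8.
Step 28. [r5c7∈{1}] nothing but 1 survives at r5c7 ⇒ r5c7=1.
Step 29. [r1c4∈{7}] r1c4 has the single candidate 7, so r1c4=7.
Step 30. [r3c6∈{6}] r3c6 is down to just 6, so r3c6=6.
Step 31. [r6c8∈{6}] only 6 remains possible at r6c8. So r6c8=6.
Step 32. [r3c9∈{3}] r3c9 is down to just 3. So r3c9=3.
Step 33. [r4c9∈{9}] r4c9's peers cover all but 9. So r4c9=9.
Step 34. [r3c2∈{9}] nothing but 9 survives at r3c2 ⇒ r3c2=9.
Step 35. [r6c1∈{8}] only 8 remains possible at r6c1, so r6c1=8.

Answer: 4 5 6 7 9 3 2 8 1 / 1 2 3 8 5 4 7 9 6 / 7 9 8 2 1 6 5 4 3 / 3 6 2 4 7 1 8 5 9 / 5 4 9 6 2 8 1 3 7 / 8 7 1 9 3 5 4 6 2 / 6 3 7 5 4 2 9 1 8 / 2 1 5 3 8 9 6 7 4 / 9 8 4 1 6 7 3 2 5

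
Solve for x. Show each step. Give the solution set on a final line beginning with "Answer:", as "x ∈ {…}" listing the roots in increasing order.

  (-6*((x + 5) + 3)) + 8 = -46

Step 1. [(-6*((x + 5) + 3)) + 8 = -46] the outer +8 inverts by subtracting 8. So sub: -6*((x + 5) + 3) = -54.
Step 2. [-6*((x + 5) + 3) = -54] -6·(inner) — divide through by -6 ⇒ div: (x + 5) + 3 = 9.
Step 3. [(x + 5) + 3 = 9] subtract 3: x sits inside (… + 3), so sub: x + 5 = 6.
Step 4. [x + 5 = 6] the outer +5 inverts by subtracting 5, so sub: x = 1.

Answer: x ∈ {1}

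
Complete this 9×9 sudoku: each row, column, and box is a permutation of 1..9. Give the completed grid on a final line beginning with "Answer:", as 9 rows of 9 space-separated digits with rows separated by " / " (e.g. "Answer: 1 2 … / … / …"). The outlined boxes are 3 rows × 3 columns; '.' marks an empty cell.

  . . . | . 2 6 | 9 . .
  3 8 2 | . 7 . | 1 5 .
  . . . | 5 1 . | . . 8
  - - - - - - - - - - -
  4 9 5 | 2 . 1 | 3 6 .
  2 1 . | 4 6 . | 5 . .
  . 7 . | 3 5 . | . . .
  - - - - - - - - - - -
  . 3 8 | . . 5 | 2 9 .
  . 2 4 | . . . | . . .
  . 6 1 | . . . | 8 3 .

Step 1. [r5c6∈{7,8,9}] r5c6 is the only open cell in box 5 admitting 7. So r5c6=7.
Step 2. [r6c6∈{8,9}] across box 5, 9 lands solely at r6c6. So r6c6=9.
Step 3. [r7c1∈{7}] r7c1 is down to just 7 ⇒ r7c1=7.
Step 4. [r3c2∈{4}] nothing but 4 survives at r3c2. So r3c2=4.
Step 5. [r2c9∈{4,6}] row 2 places 6 nowhere but r2c9. So r2c9=6.
Step 6. [r3c7∈{7}] only 7 remains possible at r3c7. So r3c7=7.
Step 7. [r8c8∈{1,7}] in col 8, 7 fits only at r8c8. So r8c8=7.
Step 8. [r6c8∈{1,2,4,8}] r6c8 is the only open cell in col 8 admitting 1 ⇒ r6c8=1.
Step 9. [r8c5∈{3,8,9}] across col 5, 3 lands solely at r8c5. So r8c5=3.
Step 10. [r9c5∈{4,9}] in col 5, 9 fits only at r9c5, so r9c5=9.
Step 11. [r9c1∈{5}] r9c1 has the single candidate 5 ⇒ r9c1=5.
Step 12. [r9c9∈{4}] only 4 remains possible at r9c9 ⇒ r9c9=4.
Step 13. [r6c3∈{6}] nothing but 6 survives at r6c3, so r6c3=6.
Step 14. [r7c9∈{1}] only 1 remains possible at r7c9 ⇒ r7c9=1.
Step 15. [r8c4∈{1,6,8}] across row 8, 1 lands solely at r8c4, so r8c4=1.
Step 16. [r3c1∈{6,9}] across row 3, 6 lands solely at r3c1. So r3c1=6.
Step 17. [r8c7∈{6}] only 6 remains possible at r8c7, so r8c7=6.
Step 18. [r9c6∈{2}] only 2 remains possible at r9c6, so r9c6=2.
Step 19. [r5c3∈{3}] nothing but 3 survives at r5c3 ⇒ r5c3=3.
Step 20. [r6c1∈{8}] r6c1 has the single candidate 8 ⇒ r6c1=8.
Step 21. [r6c9∈{2}] nothing but 2 survives at r6c9. So r6c9=2.
Step 22. [r3c6∈{3}] r3c6 is down to just 3, so r3c6=3.
Step 23. [r3c3∈{9}] r3c3 has the single candidate 9 ⇒ r3c3=9.
Step 24. [r1c1∈{1}] only 1 remains possible at r1c1 ⇒ r1c1=1.
Step 25. [r4c9∈{7}] only 7 remains possible at r4c9, so r4c9=7.
Step 26. [r9c4∈{7}] r9c4 has the single candidate 7. So r9c4=7.
Step 27. [r1c3∈{7}] r1c3 has the single candidate 7. So r1c3=7.
Step 28. [r5c8∈{8}] r5c8 is down to just 8. So r5c8=8.
Step 29. [r8c9∈{5}] r8c9's peers cover all but 5 ⇒ r8c9=5.
Step 30. [r5c9∈{9}] r5c9's peers cover all but 9 ⇒ r5c9=9.
Step 31. [r6c7∈{4}] r6c7 has the single candidate 4, so r6c7=4.
Step 32. [r1c9∈{3}] r1c9's peers cover all but 3, so r1c9=3.
Step 33. [r8c1∈{9}] r8c1 is down to just 9, so r8c1=9.
Step 34. [r7c4∈{6}] r7c4 is down to just 6, so r7c4=6.
Step 35. [r3c8∈{2}] r3c8 has the single candidate 2. So r3c8=2.
Step 36. [r1c2∈{5}] r1c2 has the single candidate 5, so r1c2=5.
Step 37. [r2c6∈{4}] only 4 remains possible at r2c6. So r2c6=4.
Step 38. [r8c6∈{8}] only 8 remains possible at r8c6, so r8c6=8.
Step 39. [r7c5∈{4}] nothing but 4 survives at r7c5, so r7c5=4.
Step 40. [r1c4∈{8}] nothing but 8 survives at r1c4, so r1c4=8.
Step 41. [r4c5∈{8}] r4c5 is down to just 8 ⇒ r4c5=8.
Step 42. [r1c8∈{4}] only 4 remains possible at r1c8 ⇒ r1c8=4.
Step 43. [r2c4∈{9}] r2c4 is down to just 9. So r2c4=9.

Answer: 1 5 7 8 2 6 9 4 3 / 3 8 2 9 7 4 1 5 6 / 6 4 9 5 1 3 7 2 8 / 4 9 5 2 8 1 3 6 7 / 2 1 3 4 6 7 5 8 9 / 8 7 6 3 5 9 4 1 2 / 7 3 8 6 4 5 2 9 1 / 9 2 4 1 3 8 6 7 5 / 5 6 1 7 9 2 8 3 4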